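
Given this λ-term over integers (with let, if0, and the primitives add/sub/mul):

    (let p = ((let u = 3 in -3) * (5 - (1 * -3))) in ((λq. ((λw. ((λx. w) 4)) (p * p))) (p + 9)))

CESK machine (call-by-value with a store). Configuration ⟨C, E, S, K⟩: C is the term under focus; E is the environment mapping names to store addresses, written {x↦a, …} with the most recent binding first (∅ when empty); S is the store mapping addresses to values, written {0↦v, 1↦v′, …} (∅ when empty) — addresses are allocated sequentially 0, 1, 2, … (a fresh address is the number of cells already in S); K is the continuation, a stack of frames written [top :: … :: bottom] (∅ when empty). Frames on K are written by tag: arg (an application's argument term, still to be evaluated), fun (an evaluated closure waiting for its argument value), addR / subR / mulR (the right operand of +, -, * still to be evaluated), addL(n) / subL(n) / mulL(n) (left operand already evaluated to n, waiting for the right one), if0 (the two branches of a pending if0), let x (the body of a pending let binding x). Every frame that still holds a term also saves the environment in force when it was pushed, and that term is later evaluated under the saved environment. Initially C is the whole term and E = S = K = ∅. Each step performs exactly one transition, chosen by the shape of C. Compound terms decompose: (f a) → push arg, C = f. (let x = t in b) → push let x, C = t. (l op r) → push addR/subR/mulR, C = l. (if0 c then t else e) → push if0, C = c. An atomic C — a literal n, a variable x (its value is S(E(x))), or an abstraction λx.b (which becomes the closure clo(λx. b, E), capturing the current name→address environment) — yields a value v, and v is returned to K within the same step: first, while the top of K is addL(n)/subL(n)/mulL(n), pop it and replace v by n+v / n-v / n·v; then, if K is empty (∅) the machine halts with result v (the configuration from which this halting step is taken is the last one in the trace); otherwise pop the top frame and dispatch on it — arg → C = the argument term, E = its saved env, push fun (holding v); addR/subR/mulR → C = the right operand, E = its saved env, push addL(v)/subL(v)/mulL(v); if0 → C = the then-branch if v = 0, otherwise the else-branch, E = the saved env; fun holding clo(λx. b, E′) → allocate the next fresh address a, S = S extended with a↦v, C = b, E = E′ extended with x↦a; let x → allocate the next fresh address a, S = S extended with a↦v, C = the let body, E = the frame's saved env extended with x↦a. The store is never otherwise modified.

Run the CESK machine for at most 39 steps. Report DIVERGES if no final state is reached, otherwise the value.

Answer: 576

Machine steps:
step 0: <C=(let p = ((let u = 3 in -3) * (5 - (1 * -3))) in ((λq. ((λw. ((λx. w) 4)) (p * p))) (p + 9))), E=∅, S=∅, K=∅>
step 1: <C=((let u = 3 in -3) * (5 - (1 * -3))), E=∅, S=∅, K=[let p]>
step 2: <C=(let u = 3 in -3), E=∅, S=∅, K=[mulR :: let p]>
step 3: <C=3, E=∅, S=∅, K=[let u :: mulR :: let p]>
step 4: <C=-3, E={u↦0}, S={0↦3}, K=[mulR :: let p]>
step 5: <C=(5 - (1 * -3)), E=∅, S={0↦3}, K=[mulL(-3) :: let p]>
step 6: <C=5, E=∅, S={0↦3}, K=[subR :: mulL(-3) :: let p]>
step 7: <C=(1 * -3), E=∅, S={0↦3}, K=[subL(5) :: mulL(-3) :: let p]>
step 8: <C=1, E=∅, S={0↦3}, K=[mulR :: subL(5) :: mulL(-3) :: let p]>
step 9: <C=-3, E=∅, S={0↦3}, K=[mulL(1) :: subL(5) :: mulL(-3) :: let p]>
step 10: <C=((λq. ((λw. ((λx. w) 4)) (p * p))) (p + 9)), E={p↦1}, S={0↦3, 1↦-24}, K=∅>
step 11: <C=(λq. ((λw. ((λx. w) 4)) (p * p))), E={p↦1}, S={0↦3, 1↦-24}, K=[arg]>
step 12: <C=(p + 9), E={p↦1}, S={0↦3, 1↦-24}, K=[fun]>
step 13: <C=p, E={p↦1}, S={0↦3, 1↦-24}, K=[addR :: fun]>
step 14: <C=9, E={p↦1}, S={0↦3, 1↦-24}, K=[addL(-24) :: fun]>
step 15: <C=((λw. ((λx. w) 4)) (p * p)), E={q↦2, p↦1}, S={0↦3, 1↦-24, 2↦-15}, K=∅>
step 16: <C=(λw. ((λx. w) 4)), E={q↦2, p↦1}, S={0↦3, 1↦-24, 2↦-15}, K=[arg]>
step 17: <C=(p * p), E={q↦2, p↦1}, S={0↦3, 1↦-24, 2↦-15}, K=[fun]>
step 18: <C=p, E={q↦2, p↦1}, S={0↦3, 1↦-24, 2↦-15}, K=[mulR :: fun]>
step 19: <C=p, E={q↦2, p↦1}, S={0↦3, 1↦-24, 2↦-15}, K=[mulL(-24) :: fun]>
step 20: <C=((λx. w) 4), E={w↦3, q↦2, p↦1}, S={0↦3, 1↦-24, 2↦-15, 3↦576}, K=∅>
step 21: <C=(λx. w), E={w↦3, q↦2, p↦1}, S={0↦3, 1↦-24, 2↦-15, 3↦576}, K=[arg]>
step 22: <C=4, E={w↦3, q↦2, p↦1}, S={0↦3, 1↦-24, 2↦-15, 3↦576}, K=[fun]>
step 23: <C=w, E={x↦4, w↦3, q↦2, p↦1}, S={0↦3, 1↦-24, 2↦-15, 3↦576, 4↦4}, K=∅>
→ final value 576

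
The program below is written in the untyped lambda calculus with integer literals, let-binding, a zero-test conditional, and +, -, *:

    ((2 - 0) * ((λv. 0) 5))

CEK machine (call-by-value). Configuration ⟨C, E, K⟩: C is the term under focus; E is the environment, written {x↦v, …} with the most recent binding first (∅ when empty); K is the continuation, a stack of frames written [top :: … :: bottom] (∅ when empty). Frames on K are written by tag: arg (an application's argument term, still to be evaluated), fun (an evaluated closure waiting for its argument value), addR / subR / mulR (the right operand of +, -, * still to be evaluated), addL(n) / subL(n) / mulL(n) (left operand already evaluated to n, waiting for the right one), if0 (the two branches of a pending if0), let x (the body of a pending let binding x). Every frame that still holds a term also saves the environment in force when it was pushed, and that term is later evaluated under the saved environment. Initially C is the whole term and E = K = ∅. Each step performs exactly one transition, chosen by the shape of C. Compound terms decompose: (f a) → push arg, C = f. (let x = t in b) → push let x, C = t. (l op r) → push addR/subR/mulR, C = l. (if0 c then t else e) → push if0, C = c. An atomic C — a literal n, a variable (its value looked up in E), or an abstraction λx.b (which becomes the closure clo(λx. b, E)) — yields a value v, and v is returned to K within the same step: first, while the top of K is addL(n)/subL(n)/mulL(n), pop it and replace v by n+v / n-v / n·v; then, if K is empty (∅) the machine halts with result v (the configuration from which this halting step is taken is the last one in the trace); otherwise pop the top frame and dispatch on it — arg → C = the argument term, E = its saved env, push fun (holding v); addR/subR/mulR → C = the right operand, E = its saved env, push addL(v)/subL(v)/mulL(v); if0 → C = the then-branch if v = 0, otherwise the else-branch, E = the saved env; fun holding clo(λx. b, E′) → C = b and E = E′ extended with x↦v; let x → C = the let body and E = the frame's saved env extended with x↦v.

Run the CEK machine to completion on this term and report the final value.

t=0: <C=((2 - 0) * ((λv. 0) 5)), E=∅, K=∅>
t=1: <C=(2 - 0), E=∅, K=[mulR]>
t=2: <C=2, E=∅, K=[subR :: mulR]>
t=3: <C=0, E=∅, K=[subL(2) :: mulR]>
t=4: <C=((λv. 0) 5), E=∅, K=[mulL(2)]>
t=5: <C=(λv. 0), E=∅, K=[arg :: mulL(2)]>
t=6: <C=5, E=∅, K=[fun :: mulL(2)]>
t=7: <C=0, E={v↦5}, K=[mulL(2)]>
→ final value 0

Answer: 0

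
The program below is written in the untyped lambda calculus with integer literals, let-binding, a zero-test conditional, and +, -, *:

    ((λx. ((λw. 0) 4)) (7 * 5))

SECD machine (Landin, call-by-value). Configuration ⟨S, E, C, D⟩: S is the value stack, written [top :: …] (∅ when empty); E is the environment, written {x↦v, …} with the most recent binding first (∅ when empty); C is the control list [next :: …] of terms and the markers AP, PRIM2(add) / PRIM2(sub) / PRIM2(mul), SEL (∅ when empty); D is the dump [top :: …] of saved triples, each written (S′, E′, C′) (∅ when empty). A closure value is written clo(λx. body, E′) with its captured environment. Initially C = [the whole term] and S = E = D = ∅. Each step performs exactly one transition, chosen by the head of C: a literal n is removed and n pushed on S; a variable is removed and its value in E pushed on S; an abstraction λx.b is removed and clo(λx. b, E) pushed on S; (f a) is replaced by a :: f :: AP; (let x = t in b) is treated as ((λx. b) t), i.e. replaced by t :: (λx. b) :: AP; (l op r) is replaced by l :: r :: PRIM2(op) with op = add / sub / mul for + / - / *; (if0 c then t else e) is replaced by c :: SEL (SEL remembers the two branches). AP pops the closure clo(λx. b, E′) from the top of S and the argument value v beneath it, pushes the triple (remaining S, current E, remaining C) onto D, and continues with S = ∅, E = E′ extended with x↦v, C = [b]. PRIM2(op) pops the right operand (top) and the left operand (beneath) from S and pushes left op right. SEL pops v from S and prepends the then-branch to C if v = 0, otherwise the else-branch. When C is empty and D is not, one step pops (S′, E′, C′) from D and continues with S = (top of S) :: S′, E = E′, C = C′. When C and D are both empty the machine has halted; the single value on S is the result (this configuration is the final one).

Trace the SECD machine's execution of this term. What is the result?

Answer: 0

Machine steps:
t=0: [S=∅ | E=∅ | C=[((λx. ((λw. 0) 4)) (7 * 5))] | D=∅]
t=1: [S=∅ | E=∅ | C=[(7 * 5) :: (λx. ((λw. 0) 4)) :: AP] | D=∅]
t=2: [S=∅ | E=∅ | C=[7 :: 5 :: PRIM2(mul) :: (λx. ((λw. 0) 4)) :: AP] | D=∅]
t=3: [S=[7] | E=∅ | C=[5 :: PRIM2(mul) :: (λx. ((λw. 0) 4)) :: AP] | D=∅]
t=4: [S=[5 :: 7] | E=∅ | C=[PRIM2(mul) :: (λx. ((λw. 0) 4)) :: AP] | D=∅]
t=5: [S=[35] | E=∅ | C=[(λx. ((λw. 0) 4)) :: AP] | D=∅]
t=6: [S=[clo(λx. ((λw. 0) 4), ∅) :: 35] | E=∅ | C=[AP] | D=∅]
t=7: [S=∅ | E={x↦35} | C=[((λw. 0) 4)] | D=[(∅, ∅, ∅)]]
t=8: [S=∅ | E={x↦35} | C=[4 :: (λw. 0) :: AP] | D=[(∅, ∅, ∅)]]
t=9: [S=[4] | E={x↦35} | C=[(λw. 0) :: AP] | D=[(∅, ∅, ∅)]]
t=10: [S=[clo(λw. 0, {x↦35}) :: 4] | E={x↦35} | C=[AP] | D=[(∅, ∅, ∅)]]
t=11: [S=∅ | E={w↦4, x↦35} | C=[0] | D=[(∅, {x↦35}, ∅) :: (∅, ∅, ∅)]]
t=12: [S=[0] | E={w↦4, x↦35} | C=∅ | D=[(∅, {x↦35}, ∅) :: (∅, ∅, ∅)]]
t=13: [S=[0] | E={x↦35} | C=∅ | D=[(∅, ∅, ∅)]]
t=14: [S=[0] | E=∅ | C=∅ | D=∅]
→ final value 0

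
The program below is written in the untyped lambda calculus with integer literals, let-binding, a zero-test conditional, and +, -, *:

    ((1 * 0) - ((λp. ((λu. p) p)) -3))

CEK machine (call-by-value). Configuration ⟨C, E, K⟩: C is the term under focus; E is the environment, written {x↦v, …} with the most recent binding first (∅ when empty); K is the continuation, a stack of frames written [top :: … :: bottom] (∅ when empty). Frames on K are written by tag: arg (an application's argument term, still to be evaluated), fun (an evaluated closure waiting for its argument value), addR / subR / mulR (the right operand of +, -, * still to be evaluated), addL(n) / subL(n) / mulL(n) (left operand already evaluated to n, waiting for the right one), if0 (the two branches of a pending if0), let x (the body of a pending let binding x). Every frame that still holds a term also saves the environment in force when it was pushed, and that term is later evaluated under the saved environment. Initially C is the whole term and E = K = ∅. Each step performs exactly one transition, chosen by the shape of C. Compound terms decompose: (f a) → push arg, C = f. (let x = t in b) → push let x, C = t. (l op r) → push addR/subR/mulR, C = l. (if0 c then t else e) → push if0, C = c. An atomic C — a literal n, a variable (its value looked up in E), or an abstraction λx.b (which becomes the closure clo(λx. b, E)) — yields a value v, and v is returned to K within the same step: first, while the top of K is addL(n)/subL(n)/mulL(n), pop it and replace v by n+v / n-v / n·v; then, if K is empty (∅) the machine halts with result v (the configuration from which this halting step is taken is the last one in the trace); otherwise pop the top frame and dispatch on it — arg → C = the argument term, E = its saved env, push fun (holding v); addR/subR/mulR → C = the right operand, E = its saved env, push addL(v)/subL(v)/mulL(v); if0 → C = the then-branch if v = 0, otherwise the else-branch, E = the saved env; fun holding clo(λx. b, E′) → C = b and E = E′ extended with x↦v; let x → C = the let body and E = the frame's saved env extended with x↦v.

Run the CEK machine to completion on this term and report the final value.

t=0: ⟨C=((1 * 0) - ((λp. ((λu. p) p)) -3)); E=∅; K=∅⟩
t=1: ⟨C=(1 * 0); E=∅; K=[subR]⟩
t=2: ⟨C=1; E=∅; K=[mulR :: subR]⟩
t=3: ⟨C=0; E=∅; K=[mulL(1) :: subR]⟩
t=4: ⟨C=((λp. ((λu. p) p)) -3); E=∅; K=[subL(0)]⟩
t=5: ⟨C=(λp. ((λu. p) p)); E=∅; K=[arg :: subL(0)]⟩
t=6: ⟨C=-3; E=∅; K=[fun :: subL(0)]⟩
t=7: ⟨C=((λu. p) p); E={p↦-3}; K=[subL(0)]⟩
t=8: ⟨C=(λu. p); E={p↦-3}; K=[arg :: subL(0)]⟩
t=9: ⟨C=p; E={p↦-3}; K=[fun :: subL(0)]⟩
t=10: ⟨C=p; E={u↦-3, p↦-3}; K=[subL(0)]⟩
→ final value 3

Answer: 3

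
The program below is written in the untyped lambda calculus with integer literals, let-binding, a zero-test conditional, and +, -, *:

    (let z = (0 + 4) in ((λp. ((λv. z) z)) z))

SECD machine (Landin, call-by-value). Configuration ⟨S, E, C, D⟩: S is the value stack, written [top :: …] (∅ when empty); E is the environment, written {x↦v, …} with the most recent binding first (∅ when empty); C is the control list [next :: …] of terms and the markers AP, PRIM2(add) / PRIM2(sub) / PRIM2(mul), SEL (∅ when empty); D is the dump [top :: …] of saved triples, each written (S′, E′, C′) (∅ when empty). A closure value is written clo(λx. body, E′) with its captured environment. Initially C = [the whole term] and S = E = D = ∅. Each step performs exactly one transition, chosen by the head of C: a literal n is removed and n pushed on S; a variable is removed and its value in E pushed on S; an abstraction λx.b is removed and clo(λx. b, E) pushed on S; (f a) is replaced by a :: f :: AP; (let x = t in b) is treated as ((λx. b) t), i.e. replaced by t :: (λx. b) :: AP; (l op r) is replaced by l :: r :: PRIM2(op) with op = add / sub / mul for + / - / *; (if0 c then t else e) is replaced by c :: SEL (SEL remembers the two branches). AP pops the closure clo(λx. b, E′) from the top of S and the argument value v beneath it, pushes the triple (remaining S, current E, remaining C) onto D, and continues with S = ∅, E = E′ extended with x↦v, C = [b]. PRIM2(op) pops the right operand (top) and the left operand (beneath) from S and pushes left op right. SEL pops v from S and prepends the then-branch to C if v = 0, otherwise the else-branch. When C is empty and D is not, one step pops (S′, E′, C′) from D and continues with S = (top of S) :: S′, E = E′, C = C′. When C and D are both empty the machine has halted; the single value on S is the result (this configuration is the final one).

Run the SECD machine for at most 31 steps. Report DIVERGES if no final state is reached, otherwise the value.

Answer: 4

Machine steps:
[0] ⟨S=∅; E=∅; C=[(let z = (0 + 4) in ((λp. ((λv. z) z)) z))]; D=∅⟩
[1] ⟨S=∅; E=∅; C=[(0 + 4) :: (λz. ((λp. ((λv. z) z)) z)) :: AP]; D=∅⟩
[2] ⟨S=∅; E=∅; C=[0 :: 4 :: PRIM2(add) :: (λz. ((λp. ((λv. z) z)) z)) :: AP]; D=∅⟩
[3] ⟨S=[0]; E=∅; C=[4 :: PRIM2(add) :: (λz. ((λp. ((λv. z) z)) z)) :: AP]; D=∅⟩
[4] ⟨S=[4 :: 0]; E=∅; C=[PRIM2(add) :: (λz. ((λp. ((λv. z) z)) z)) :: AP]; D=∅⟩
[5] ⟨S=[4]; E=∅; C=[(λz. ((λp. ((λv. z) z)) z)) :: AP]; D=∅⟩
[6] ⟨S=[clo(λz. ((λp. ((λv. z) z)) z), ∅) :: 4]; E=∅; C=[AP]; D=∅⟩
[7] ⟨S=∅; E={z↦4}; C=[((λp. ((λv. z) z)) z)]; D=[(∅, ∅, ∅)]⟩
[8] ⟨S=∅; E={z↦4}; C=[z :: (λp. ((λv. z) z)) :: AP]; D=[(∅, ∅, ∅)]⟩
[9] ⟨S=[4]; E={z↦4}; C=[(λp. ((λv. z) z)) :: AP]; D=[(∅, ∅, ∅)]⟩
[10] ⟨S=[clo(λp. ((λv. z) z), {z↦4}) :: 4]; E={z↦4}; C=[AP]; D=[(∅, ∅, ∅)]⟩
[11] ⟨S=∅; E={p↦4, z↦4}; C=[((λv. z) z)]; D=[(∅, {z↦4}, ∅) :: (∅, ∅, ∅)]⟩
[12] ⟨S=∅; E={p↦4, z↦4}; C=[z :: (λv. z) :: AP]; D=[(∅, {z↦4}, ∅) :: (∅, ∅, ∅)]⟩
[13] ⟨S=[4]; E={p↦4, z↦4}; C=[(λv. z) :: AP]; D=[(∅, {z↦4}, ∅) :: (∅, ∅, ∅)]⟩
[14] ⟨S=[clo(λv. z, {p↦4, z↦4}) :: 4]; E={p↦4, z↦4}; C=[AP]; D=[(∅, {z↦4}, ∅) :: (∅, ∅, ∅)]⟩
[15] ⟨S=∅; E={v↦4, p↦4, z↦4}; C=[z]; D=[(∅, {p↦4, z↦4}, ∅) :: (∅, {z↦4}, ∅) :: (∅, ∅, ∅)]⟩
[16] ⟨S=[4]; E={v↦4, p↦4, z↦4}; C=∅; D=[(∅, {p↦4, z↦4}, ∅) :: (∅, {z↦4}, ∅) :: (∅, ∅, ∅)]⟩
[17] ⟨S=[4]; E={p↦4, z↦4}; C=∅; D=[(∅, {z↦4}, ∅) :: (∅, ∅, ∅)]⟩
[18] ⟨S=[4]; E={z↦4}; C=∅; D=[(∅, ∅, ∅)]⟩
[19] ⟨S=[4]; E=∅; C=∅; D=∅⟩
→ final value 4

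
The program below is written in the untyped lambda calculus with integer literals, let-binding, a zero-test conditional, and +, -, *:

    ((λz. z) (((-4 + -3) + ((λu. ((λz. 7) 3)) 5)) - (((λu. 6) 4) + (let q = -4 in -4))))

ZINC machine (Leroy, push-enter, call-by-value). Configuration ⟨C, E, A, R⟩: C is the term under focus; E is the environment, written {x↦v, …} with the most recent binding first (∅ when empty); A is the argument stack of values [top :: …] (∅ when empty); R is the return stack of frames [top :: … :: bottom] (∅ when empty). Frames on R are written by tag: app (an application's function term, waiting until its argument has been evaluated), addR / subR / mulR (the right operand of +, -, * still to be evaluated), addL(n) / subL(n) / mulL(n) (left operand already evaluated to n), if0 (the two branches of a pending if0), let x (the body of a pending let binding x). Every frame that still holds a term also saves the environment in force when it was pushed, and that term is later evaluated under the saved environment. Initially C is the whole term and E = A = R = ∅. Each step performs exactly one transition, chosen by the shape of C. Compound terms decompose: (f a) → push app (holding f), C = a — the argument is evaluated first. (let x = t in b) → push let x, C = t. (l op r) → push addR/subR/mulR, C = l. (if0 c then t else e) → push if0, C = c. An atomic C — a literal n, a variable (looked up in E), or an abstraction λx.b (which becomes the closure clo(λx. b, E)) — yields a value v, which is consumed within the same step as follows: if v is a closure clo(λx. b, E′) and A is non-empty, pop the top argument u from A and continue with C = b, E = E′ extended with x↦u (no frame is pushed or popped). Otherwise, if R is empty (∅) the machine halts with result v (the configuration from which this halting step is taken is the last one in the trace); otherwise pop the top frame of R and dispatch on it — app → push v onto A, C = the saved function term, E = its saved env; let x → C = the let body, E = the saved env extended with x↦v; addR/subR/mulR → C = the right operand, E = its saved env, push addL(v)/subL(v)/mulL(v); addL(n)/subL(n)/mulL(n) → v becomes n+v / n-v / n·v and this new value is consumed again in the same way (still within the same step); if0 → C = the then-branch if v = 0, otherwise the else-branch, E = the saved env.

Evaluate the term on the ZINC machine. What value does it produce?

step 0: ⟨C=((λz. z) (((-4 + -3) + ((λu. ((λz. 7) 3)) 5)) - (((λu. 6) 4) + (let q = -4 in -4)))); E=∅; A=∅; R=∅⟩
step 1: ⟨C=(((-4 + -3) + ((λu. ((λz. 7) 3)) 5)) - (((λu. 6) 4) + (let q = -4 in -4))); E=∅; A=∅; R=[app]⟩
step 2: ⟨C=((-4 + -3) + ((λu. ((λz. 7) 3)) 5)); E=∅; A=∅; R=[subR :: app]⟩
step 3: ⟨C=(-4 + -3); E=∅; A=∅; R=[addR :: subR :: app]⟩
step 4: ⟨C=-4; E=∅; A=∅; R=[addR :: addR :: subR :: app]⟩
step 5: ⟨C=-3; E=∅; A=∅; R=[addL(-4) :: addR :: subR :: app]⟩
step 6: ⟨C=((λu. ((λz. 7) 3)) 5); E=∅; A=∅; R=[addL(-7) :: subR :: app]⟩
step 7: ⟨C=5; E=∅; A=∅; R=[app :: addL(-7) :: subR :: app]⟩
step 8: ⟨C=(λu. ((λz. 7) 3)); E=∅; A=[5]; R=[addL(-7) :: subR :: app]⟩
step 9: ⟨C=((λz. 7) 3); E={u↦5}; A=∅; R=[addL(-7) :: subR :: app]⟩
step 10: ⟨C=3; E={u↦5}; A=∅; R=[app :: addL(-7) :: subR :: app]⟩
step 11: ⟨C=(λz. 7); E={u↦5}; A=[3]; R=[addL(-7) :: subR :: app]⟩
step 12: ⟨C=7; E={z↦3, u↦5}; A=∅; R=[addL(-7) :: subR :: app]⟩
step 13: ⟨C=(((λu. 6) 4) + (let q = -4 in -4)); E=∅; A=∅; R=[subL(0) :: app]⟩
step 14: ⟨C=((λu. 6) 4); E=∅; A=∅; R=[addR :: subL(0) :: app]⟩
step 15: ⟨C=4; E=∅; A=∅; R=[app :: addR :: subL(0) :: app]⟩
step 16: ⟨C=(λu. 6); E=∅; A=[4]; R=[addR :: subL(0) :: app]⟩
step 17: ⟨C=6; E={u↦4}; A=∅; R=[addR :: subL(0) :: app]⟩
step 18: ⟨C=(let q = -4 in -4); E=∅; A=∅; R=[addL(6) :: subL(0) :: app]⟩
step 19: ⟨C=-4; E=∅; A=∅; R=[let q :: addL(6) :: subL(0) :: app]⟩
step 20: ⟨C=-4; E={q↦-4}; A=∅; R=[addL(6) :: subL(0) :: app]⟩
step 21: ⟨C=(λz. z); E=∅; A=[-2]; R=∅⟩
step 22: ⟨C=z; E={z↦-2}; A=∅; R=∅⟩
→ final value -2

Answer: -2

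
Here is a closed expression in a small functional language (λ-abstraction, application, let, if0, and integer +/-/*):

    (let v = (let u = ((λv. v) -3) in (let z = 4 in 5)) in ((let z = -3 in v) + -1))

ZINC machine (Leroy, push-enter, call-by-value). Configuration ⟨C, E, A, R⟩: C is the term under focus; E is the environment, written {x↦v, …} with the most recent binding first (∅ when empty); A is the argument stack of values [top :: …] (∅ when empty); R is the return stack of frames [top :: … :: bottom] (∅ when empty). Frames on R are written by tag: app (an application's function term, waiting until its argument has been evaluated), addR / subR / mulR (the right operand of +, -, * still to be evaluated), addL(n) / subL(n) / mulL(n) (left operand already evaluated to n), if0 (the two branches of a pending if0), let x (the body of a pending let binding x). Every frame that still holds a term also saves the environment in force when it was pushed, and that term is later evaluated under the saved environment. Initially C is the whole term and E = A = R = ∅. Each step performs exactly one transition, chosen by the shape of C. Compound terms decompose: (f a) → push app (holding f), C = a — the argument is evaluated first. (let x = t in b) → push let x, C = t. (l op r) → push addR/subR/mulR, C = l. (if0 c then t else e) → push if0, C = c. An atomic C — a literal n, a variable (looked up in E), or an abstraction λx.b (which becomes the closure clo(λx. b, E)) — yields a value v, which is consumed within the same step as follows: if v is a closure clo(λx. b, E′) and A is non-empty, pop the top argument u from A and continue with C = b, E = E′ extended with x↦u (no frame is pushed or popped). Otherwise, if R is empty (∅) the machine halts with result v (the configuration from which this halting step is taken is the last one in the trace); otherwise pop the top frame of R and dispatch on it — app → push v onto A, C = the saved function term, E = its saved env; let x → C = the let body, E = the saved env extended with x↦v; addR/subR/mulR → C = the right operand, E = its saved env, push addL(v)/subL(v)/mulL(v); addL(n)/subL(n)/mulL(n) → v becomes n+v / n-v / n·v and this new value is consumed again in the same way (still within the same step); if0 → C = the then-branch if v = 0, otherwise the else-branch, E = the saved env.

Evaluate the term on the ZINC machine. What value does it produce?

[0] <C=(let v = (let u = ((λv. v) -3) in (let z = 4 in 5)) in ((let z = -3 in v) + -1)), E=∅, A=∅, R=∅>
[1] <C=(let u = ((λv. v) -3) in (let z = 4 in 5)), E=∅, A=∅, R=[let v]>
[2] <C=((λv. v) -3), E=∅, A=∅, R=[let u :: let v]>
[3] <C=-3, E=∅, A=∅, R=[app :: let u :: let v]>
[4] <C=(λv. v), E=∅, A=[-3], R=[let u :: let v]>
[5] <C=v, E={v↦-3}, A=∅, R=[let u :: let v]>
[6] <C=(let z = 4 in 5), E={u↦-3}, A=∅, R=[let v]>
[7] <C=4, E={u↦-3}, A=∅, R=[let z :: let v]>
[8] <C=5, E={z↦4, u↦-3}, A=∅, R=[let v]>
[9] <C=((let z = -3 in v) + -1), E={v↦5}, A=∅, R=∅>
[10] <C=(let z = -3 in v), E={v↦5}, A=∅, R=[addR]>
[11] <C=-3, E={v↦5}, A=∅, R=[let z :: addR]>
[12] <C=v, E={z↦-3, v↦5}, A=∅, R=[addR]>
[13] <C=-1, E={v↦5}, A=∅, R=[addL(5)]>
→ final value 4

Answer: 4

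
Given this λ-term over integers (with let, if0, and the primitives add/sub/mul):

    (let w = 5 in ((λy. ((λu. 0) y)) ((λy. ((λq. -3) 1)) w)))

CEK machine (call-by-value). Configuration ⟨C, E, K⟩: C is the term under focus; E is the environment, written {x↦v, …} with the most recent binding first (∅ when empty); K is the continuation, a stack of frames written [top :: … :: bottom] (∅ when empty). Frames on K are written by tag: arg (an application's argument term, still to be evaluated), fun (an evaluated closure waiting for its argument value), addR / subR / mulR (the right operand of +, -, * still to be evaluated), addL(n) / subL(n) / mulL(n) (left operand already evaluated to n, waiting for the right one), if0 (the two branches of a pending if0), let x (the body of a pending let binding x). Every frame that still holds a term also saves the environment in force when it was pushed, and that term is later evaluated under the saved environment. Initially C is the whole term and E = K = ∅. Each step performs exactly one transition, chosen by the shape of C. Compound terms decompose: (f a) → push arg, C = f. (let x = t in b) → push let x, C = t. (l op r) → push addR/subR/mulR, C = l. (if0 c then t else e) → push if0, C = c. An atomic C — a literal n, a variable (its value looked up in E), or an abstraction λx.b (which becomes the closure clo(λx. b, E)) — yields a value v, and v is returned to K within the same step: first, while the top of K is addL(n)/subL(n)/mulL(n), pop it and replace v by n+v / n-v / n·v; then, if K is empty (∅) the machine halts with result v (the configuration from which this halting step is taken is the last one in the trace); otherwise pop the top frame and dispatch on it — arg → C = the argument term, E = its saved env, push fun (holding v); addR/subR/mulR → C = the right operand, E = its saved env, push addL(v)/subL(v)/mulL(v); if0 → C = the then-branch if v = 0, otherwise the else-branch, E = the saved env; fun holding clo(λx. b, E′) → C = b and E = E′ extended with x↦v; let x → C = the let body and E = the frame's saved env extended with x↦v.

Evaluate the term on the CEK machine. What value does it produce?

0. [C=(let w = 5 in ((λy. ((λu. 0) y)) ((λy. ((λq. -3) 1)) w))) | E=∅ | K=∅]
1. [C=5 | E=∅ | K=[let w]]
2. [C=((λy. ((λu. 0) y)) ((λy. ((λq. -3) 1)) w)) | E={w↦5} | K=∅]
3. [C=(λy. ((λu. 0) y)) | E={w↦5} | K=[arg]]
4. [C=((λy. ((λq. -3) 1)) w) | E={w↦5} | K=[fun]]
5. [C=(λy. ((λq. -3) 1)) | E={w↦5} | K=[arg :: fun]]
6. [C=w | E={w↦5} | K=[fun :: fun]]
7. [C=((λq. -3) 1) | E={y↦5, w↦5} | K=[fun]]
8. [C=(λq. -3) | E={y↦5, w↦5} | K=[arg :: fun]]
9. [C=1 | E={y↦5, w↦5} | K=[fun :: fun]]
10. [C=-3 | E={q↦1, y↦5, w↦5} | K=[fun]]
11. [C=((λu. 0) y) | E={y↦-3, w↦5} | K=∅]
12. [C=(λu. 0) | E={y↦-3, w↦5} | K=[arg]]
13. [C=y | E={y↦-3, w↦5} | K=[fun]]
14. [C=0 | E={u↦-3, y↦-3, w↦5} | K=∅]
→ final value 0

Answer: 0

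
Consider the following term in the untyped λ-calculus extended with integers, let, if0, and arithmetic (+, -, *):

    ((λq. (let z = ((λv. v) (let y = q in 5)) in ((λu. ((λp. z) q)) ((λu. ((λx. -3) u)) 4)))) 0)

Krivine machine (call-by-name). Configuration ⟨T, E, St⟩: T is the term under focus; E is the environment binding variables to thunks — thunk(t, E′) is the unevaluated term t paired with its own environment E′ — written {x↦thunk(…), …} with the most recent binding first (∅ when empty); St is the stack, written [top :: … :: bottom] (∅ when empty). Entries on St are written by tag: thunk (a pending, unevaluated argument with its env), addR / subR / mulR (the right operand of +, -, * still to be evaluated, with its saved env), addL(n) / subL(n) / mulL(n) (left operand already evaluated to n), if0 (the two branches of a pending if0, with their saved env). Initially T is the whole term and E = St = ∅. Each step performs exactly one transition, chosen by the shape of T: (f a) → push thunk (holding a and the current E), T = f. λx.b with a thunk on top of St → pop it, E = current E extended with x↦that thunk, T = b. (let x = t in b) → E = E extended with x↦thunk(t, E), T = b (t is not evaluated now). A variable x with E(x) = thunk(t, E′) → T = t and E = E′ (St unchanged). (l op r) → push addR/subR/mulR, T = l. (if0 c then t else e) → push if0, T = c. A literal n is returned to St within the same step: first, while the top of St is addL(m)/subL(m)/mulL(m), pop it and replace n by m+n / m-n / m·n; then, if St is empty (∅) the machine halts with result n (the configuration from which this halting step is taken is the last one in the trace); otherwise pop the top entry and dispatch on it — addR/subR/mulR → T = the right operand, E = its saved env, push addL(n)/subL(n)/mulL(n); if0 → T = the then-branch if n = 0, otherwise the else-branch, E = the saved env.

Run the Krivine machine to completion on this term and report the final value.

step 0: ⟨T=((λq. (let z = ((λv. v) (let y = q in 5)) in ((λu. ((λp. z) q)) ((λu. ((λx. -3) u)) 4)))) 0); E=∅; St=∅⟩
step 1: ⟨T=(λq. (let z = ((λv. v) (let y = q in 5)) in ((λu. ((λp. z) q)) ((λu. ((λx. -3) u)) 4)))); E=∅; St=[thunk]⟩
step 2: ⟨T=(let z = ((λv. v) (let y = q in 5)) in ((λu. ((λp. z) q)) ((λu. ((λx. -3) u)) 4))); E={q↦thunk(0, ∅)}; St=∅⟩
step 3: ⟨T=((λu. ((λp. z) q)) ((λu. ((λx. -3) u)) 4)); E={z↦thunk(((λv. v) (let y = q in 5)), {q↦thunk(0, ∅)}), q↦thunk(0, ∅)}; St=∅⟩
step 4: ⟨T=(λu. ((λp. z) q)); E={z↦thunk(((λv. v) (let y = q in 5)), {q↦thunk(0, ∅)}), q↦thunk(0, ∅)}; St=[thunk]⟩
step 5: ⟨T=((λp. z) q); E={u↦thunk(((λu. ((λx. -3) u)) 4), {z↦thunk(((λv. v) (let y = q in 5)), {q↦thunk(0, ∅)}), q↦thunk(0, ∅)}), z↦thunk(((λv. v) (let y = q in 5)), {q↦thunk(0, ∅)}), q↦thunk(0, ∅)}; St=∅⟩
step 6: ⟨T=(λp. z); E={u↦thunk(((λu. ((λx. -3) u)) 4), {z↦thunk(((λv. v) (let y = q in 5)), {q↦thunk(0, ∅)}), q↦thunk(0, ∅)}), z↦thunk(((λv. v) (let y = q in 5)), {q↦thunk(0, ∅)}), q↦thunk(0, ∅)}; St=[thunk]⟩
step 7: ⟨T=z; E={p↦thunk(q, {u↦thunk(((λu. ((λx. -3) u)) 4), {z↦thunk(((λv. v) (let y = q in 5)), {q↦thunk(0, ∅)}), q↦thunk(0, ∅)}), z↦thunk(((λv. v) (let y = q in 5)), {q↦thunk(0, ∅)}), q↦thunk(0, ∅)}), u↦thunk(((λu. ((λx. -3) u)) 4), {z↦thunk(((λv. v) (let y = q in 5)), {q↦thunk(0, ∅)}), q↦thunk(0, ∅)}), z↦thunk(((λv. v) (let y = q in 5)), {q↦thunk(0, ∅)}), q↦thunk(0, ∅)}; St=∅⟩
step 8: ⟨T=((λv. v) (let y = q in 5)); E={q↦thunk(0, ∅)}; St=∅⟩
step 9: ⟨T=(λv. v); E={q↦thunk(0, ∅)}; St=[thunk]⟩
step 10: ⟨T=v; E={v↦thunk((let y = q in 5), {q↦thunk(0, ∅)}), q↦thunk(0, ∅)}; St=∅⟩
step 11: ⟨T=(let y = q in 5); E={q↦thunk(0, ∅)}; St=∅⟩
step 12: ⟨T=5; E={y↦thunk(q, {q↦thunk(0, ∅)}), q↦thunk(0, ∅)}; St=∅⟩
→ final value 5

Answer: 5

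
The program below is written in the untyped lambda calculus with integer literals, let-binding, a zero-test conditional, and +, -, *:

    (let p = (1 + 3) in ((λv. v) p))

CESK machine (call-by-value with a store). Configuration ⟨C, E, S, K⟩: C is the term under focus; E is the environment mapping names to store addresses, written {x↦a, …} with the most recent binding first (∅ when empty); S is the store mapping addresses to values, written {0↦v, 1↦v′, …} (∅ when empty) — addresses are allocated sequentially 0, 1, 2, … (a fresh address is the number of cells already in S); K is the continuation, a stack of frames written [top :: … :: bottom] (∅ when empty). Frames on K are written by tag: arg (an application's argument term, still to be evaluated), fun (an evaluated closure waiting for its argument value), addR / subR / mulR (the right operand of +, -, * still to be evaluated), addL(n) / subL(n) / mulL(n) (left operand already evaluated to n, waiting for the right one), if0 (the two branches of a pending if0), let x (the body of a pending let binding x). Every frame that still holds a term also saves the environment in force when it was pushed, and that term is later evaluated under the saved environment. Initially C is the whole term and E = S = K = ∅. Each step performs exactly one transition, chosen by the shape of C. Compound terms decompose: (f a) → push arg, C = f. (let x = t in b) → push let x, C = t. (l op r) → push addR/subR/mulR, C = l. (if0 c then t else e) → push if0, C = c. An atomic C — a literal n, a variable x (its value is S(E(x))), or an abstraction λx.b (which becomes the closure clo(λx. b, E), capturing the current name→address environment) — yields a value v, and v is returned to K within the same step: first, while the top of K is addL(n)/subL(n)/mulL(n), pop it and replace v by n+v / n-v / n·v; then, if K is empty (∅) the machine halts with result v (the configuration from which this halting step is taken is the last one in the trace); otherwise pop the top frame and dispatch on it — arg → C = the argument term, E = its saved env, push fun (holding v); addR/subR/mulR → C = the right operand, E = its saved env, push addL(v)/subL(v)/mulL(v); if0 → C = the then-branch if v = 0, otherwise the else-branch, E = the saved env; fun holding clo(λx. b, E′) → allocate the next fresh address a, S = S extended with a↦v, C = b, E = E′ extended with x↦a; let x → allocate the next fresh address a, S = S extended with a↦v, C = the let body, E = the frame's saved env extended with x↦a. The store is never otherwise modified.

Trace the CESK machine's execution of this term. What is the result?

[0] ⟨C=(let p = (1 + 3) in ((λv. v) p)); E=∅; S=∅; K=∅⟩
[1] ⟨C=(1 + 3); E=∅; S=∅; K=[let p]⟩
[2] ⟨C=1; E=∅; S=∅; K=[addR :: let p]⟩
[3] ⟨C=3; E=∅; S=∅; K=[addL(1) :: let p]⟩
[4] ⟨C=((λv. v) p); E={p↦0}; S={0↦4}; K=∅⟩
[5] ⟨C=(λv. v); E={p↦0}; S={0↦4}; K=[arg]⟩
[6] ⟨C=p; E={p↦0}; S={0↦4}; K=[fun]⟩
[7] ⟨C=v; E={v↦1, p↦0}; S={0↦4, 1↦4}; K=∅⟩
→ final value 4

Answer: 4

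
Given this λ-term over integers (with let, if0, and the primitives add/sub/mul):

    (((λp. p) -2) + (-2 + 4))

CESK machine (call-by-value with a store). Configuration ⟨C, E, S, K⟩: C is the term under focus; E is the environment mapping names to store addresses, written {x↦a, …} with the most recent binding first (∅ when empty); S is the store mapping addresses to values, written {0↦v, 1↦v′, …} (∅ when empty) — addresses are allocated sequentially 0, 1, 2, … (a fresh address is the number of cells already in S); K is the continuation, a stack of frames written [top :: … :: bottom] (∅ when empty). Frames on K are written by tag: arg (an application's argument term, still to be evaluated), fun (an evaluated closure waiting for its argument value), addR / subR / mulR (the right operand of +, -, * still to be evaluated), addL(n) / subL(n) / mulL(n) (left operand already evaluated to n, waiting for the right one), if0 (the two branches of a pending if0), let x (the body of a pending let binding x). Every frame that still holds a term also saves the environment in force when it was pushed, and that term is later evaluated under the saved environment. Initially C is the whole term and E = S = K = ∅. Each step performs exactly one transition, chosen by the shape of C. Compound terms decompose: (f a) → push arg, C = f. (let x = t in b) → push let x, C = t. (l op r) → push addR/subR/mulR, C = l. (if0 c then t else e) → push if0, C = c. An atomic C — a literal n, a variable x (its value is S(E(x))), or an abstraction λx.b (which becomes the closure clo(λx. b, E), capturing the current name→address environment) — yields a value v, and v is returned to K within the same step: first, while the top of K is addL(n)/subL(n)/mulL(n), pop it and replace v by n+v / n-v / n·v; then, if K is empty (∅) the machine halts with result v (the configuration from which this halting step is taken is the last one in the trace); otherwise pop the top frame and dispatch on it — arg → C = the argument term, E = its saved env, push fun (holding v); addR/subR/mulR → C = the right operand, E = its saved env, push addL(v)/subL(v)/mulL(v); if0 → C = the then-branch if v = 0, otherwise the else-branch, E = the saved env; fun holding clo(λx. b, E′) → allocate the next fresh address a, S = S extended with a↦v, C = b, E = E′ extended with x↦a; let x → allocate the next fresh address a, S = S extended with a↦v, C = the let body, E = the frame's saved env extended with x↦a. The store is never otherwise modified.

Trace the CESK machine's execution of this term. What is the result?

Answer: 0

Machine steps:
step 0: ⟨C=(((λp. p) -2) + (-2 + 4)); E=∅; S=∅; K=∅⟩
step 1: ⟨C=((λp. p) -2); E=∅; S=∅; K=[addR]⟩
step 2: ⟨C=(λp. p); E=∅; S=∅; K=[arg :: addR]⟩
step 3: ⟨C=-2; E=∅; S=∅; K=[fun :: addR]⟩
step 4: ⟨C=p; E={p↦0}; S={0↦-2}; K=[addR]⟩
step 5: ⟨C=(-2 + 4); E=∅; S={0↦-2}; K=[addL(-2)]⟩
step 6: ⟨C=-2; E=∅; S={0↦-2}; K=[addR :: addL(-2)]⟩
step 7: ⟨C=4; E=∅; S={0↦-2}; K=[addL(-2) :: addL(-2)]⟩
→ final value 0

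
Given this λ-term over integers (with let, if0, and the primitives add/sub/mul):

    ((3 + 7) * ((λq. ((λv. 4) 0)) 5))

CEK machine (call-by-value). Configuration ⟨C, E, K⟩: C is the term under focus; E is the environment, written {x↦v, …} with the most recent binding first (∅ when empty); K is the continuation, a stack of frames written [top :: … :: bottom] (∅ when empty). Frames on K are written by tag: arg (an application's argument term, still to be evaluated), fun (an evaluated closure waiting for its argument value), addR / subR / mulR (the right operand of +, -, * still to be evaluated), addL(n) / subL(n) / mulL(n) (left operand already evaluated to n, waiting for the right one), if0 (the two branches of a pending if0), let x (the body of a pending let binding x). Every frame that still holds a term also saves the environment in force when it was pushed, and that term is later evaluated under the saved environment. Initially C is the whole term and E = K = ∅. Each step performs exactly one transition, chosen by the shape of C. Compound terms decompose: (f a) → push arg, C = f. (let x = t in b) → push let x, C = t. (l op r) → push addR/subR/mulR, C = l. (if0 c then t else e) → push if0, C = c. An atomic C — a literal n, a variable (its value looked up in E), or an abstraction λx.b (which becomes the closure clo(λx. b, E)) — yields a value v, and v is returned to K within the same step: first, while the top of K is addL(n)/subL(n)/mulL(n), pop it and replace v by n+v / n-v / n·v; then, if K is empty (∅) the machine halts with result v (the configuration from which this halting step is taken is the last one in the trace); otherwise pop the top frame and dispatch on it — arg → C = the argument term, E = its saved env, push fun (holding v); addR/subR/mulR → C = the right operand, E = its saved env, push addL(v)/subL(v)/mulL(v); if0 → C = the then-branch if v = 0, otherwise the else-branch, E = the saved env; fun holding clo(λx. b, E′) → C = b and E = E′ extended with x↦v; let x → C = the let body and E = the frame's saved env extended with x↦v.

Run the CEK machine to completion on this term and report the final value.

Answer: 40

Machine steps:
t=0: [C=((3 + 7) * ((λq. ((λv. 4) 0)) 5)) | E=∅ | K=∅]
t=1: [C=(3 + 7) | E=∅ | K=[mulR]]
t=2: [C=3 | E=∅ | K=[addR :: mulR]]
t=3: [C=7 | E=∅ | K=[addL(3) :: mulR]]
t=4: [C=((λq. ((λv. 4) 0)) 5) | E=∅ | K=[mulL(10)]]
t=5: [C=(λq. ((λv. 4) 0)) | E=∅ | K=[arg :: mulL(10)]]
t=6: [C=5 | E=∅ | K=[fun :: mulL(10)]]
t=7: [C=((λv. 4) 0) | E={q↦5} | K=[mulL(10)]]
t=8: [C=(λv. 4) | E={q↦5} | K=[arg :: mulL(10)]]
t=9: [C=0 | E={q↦5} | K=[fun :: mulL(10)]]
t=10: [C=4 | E={v↦0, q↦5} | K=[mulL(10)]]
→ final value 40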